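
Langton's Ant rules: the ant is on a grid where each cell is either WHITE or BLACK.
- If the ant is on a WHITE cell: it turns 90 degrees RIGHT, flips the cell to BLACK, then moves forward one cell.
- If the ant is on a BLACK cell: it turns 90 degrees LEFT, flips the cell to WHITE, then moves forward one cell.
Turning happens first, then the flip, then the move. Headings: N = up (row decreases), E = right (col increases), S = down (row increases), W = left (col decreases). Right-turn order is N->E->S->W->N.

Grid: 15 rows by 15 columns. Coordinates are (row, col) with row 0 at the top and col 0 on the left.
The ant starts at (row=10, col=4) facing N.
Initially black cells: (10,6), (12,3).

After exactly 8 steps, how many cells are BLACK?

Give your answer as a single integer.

Step 1: on WHITE (10,4): turn R to E, flip to black, move to (10,5). |black|=3
Step 2: on WHITE (10,5): turn R to S, flip to black, move to (11,5). |black|=4
Step 3: on WHITE (11,5): turn R to W, flip to black, move to (11,4). |black|=5
Step 4: on WHITE (11,4): turn R to N, flip to black, move to (10,4). |black|=6
Step 5: on BLACK (10,4): turn L to W, flip to white, move to (10,3). |black|=5
Step 6: on WHITE (10,3): turn R to N, flip to black, move to (9,3). |black|=6
Step 7: on WHITE (9,3): turn R to E, flip to black, move to (9,4). |black|=7
Step 8: on WHITE (9,4): turn R to S, flip to black, move to (10,4). |black|=8

Answer: 8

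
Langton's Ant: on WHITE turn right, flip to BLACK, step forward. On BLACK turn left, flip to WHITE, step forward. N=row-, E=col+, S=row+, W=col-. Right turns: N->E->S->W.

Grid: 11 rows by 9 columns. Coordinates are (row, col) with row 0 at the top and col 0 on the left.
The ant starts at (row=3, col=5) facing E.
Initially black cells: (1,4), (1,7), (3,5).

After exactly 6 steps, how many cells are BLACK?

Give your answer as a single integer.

Step 1: on BLACK (3,5): turn L to N, flip to white, move to (2,5). |black|=2
Step 2: on WHITE (2,5): turn R to E, flip to black, move to (2,6). |black|=3
Step 3: on WHITE (2,6): turn R to S, flip to black, move to (3,6). |black|=4
Step 4: on WHITE (3,6): turn R to W, flip to black, move to (3,5). |black|=5
Step 5: on WHITE (3,5): turn R to N, flip to black, move to (2,5). |black|=6
Step 6: on BLACK (2,5): turn L to W, flip to white, move to (2,4). |black|=5

Answer: 5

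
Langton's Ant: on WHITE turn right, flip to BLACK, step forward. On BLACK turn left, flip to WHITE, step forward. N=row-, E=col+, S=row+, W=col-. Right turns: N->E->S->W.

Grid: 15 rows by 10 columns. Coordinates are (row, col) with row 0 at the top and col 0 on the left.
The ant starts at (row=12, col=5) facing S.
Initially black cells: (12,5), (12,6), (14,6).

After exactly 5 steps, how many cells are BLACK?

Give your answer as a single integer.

Answer: 4

Derivation:
Step 1: on BLACK (12,5): turn L to E, flip to white, move to (12,6). |black|=2
Step 2: on BLACK (12,6): turn L to N, flip to white, move to (11,6). |black|=1
Step 3: on WHITE (11,6): turn R to E, flip to black, move to (11,7). |black|=2
Step 4: on WHITE (11,7): turn R to S, flip to black, move to (12,7). |black|=3
Step 5: on WHITE (12,7): turn R to W, flip to black, move to (12,6). |black|=4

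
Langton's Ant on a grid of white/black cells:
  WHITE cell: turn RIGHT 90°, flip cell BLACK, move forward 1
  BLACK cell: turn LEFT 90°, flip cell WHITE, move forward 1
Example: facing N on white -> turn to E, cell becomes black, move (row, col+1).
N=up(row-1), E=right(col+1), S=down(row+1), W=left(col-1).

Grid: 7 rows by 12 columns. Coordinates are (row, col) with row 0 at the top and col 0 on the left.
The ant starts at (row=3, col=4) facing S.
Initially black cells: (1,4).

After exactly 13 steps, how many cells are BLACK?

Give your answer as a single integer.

Answer: 10

Derivation:
Step 1: on WHITE (3,4): turn R to W, flip to black, move to (3,3). |black|=2
Step 2: on WHITE (3,3): turn R to N, flip to black, move to (2,3). |black|=3
Step 3: on WHITE (2,3): turn R to E, flip to black, move to (2,4). |black|=4
Step 4: on WHITE (2,4): turn R to S, flip to black, move to (3,4). |black|=5
Step 5: on BLACK (3,4): turn L to E, flip to white, move to (3,5). |black|=4
Step 6: on WHITE (3,5): turn R to S, flip to black, move to (4,5). |black|=5
Step 7: on WHITE (4,5): turn R to W, flip to black, move to (4,4). |black|=6
Step 8: on WHITE (4,4): turn R to N, flip to black, move to (3,4). |black|=7
Step 9: on WHITE (3,4): turn R to E, flip to black, move to (3,5). |black|=8
Step 10: on BLACK (3,5): turn L to N, flip to white, move to (2,5). |black|=7
Step 11: on WHITE (2,5): turn R to E, flip to black, move to (2,6). |black|=8
Step 12: on WHITE (2,6): turn R to S, flip to black, move to (3,6). |black|=9
Step 13: on WHITE (3,6): turn R to W, flip to black, move to (3,5). |black|=10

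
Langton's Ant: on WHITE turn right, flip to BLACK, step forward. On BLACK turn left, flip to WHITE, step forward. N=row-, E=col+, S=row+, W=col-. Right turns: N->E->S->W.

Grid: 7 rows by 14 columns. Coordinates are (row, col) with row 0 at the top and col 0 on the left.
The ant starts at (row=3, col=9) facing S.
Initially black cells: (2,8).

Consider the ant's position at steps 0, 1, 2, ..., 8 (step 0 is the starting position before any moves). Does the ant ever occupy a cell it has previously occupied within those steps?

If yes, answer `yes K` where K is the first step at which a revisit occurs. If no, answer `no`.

Answer: yes 6

Derivation:
Step 1: on WHITE (3,9): turn R to W, flip to black, move to (3,8). |black|=2 — new cell
Step 2: on WHITE (3,8): turn R to N, flip to black, move to (2,8). |black|=3 — new cell
Step 3: on BLACK (2,8): turn L to W, flip to white, move to (2,7). |black|=2 — new cell
Step 4: on WHITE (2,7): turn R to N, flip to black, move to (1,7). |black|=3 — new cell
Step 5: on WHITE (1,7): turn R to E, flip to black, move to (1,8). |black|=4 — new cell
Step 6: on WHITE (1,8): turn R to S, flip to black, move to (2,8). |black|=5 — REVISIT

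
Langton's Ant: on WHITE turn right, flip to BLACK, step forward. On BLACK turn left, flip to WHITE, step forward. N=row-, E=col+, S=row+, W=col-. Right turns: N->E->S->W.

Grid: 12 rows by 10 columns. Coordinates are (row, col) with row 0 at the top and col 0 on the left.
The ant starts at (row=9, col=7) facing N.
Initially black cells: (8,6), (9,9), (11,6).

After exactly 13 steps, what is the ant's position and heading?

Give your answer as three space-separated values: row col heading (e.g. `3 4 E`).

Step 1: on WHITE (9,7): turn R to E, flip to black, move to (9,8). |black|=4
Step 2: on WHITE (9,8): turn R to S, flip to black, move to (10,8). |black|=5
Step 3: on WHITE (10,8): turn R to W, flip to black, move to (10,7). |black|=6
Step 4: on WHITE (10,7): turn R to N, flip to black, move to (9,7). |black|=7
Step 5: on BLACK (9,7): turn L to W, flip to white, move to (9,6). |black|=6
Step 6: on WHITE (9,6): turn R to N, flip to black, move to (8,6). |black|=7
Step 7: on BLACK (8,6): turn L to W, flip to white, move to (8,5). |black|=6
Step 8: on WHITE (8,5): turn R to N, flip to black, move to (7,5). |black|=7
Step 9: on WHITE (7,5): turn R to E, flip to black, move to (7,6). |black|=8
Step 10: on WHITE (7,6): turn R to S, flip to black, move to (8,6). |black|=9
Step 11: on WHITE (8,6): turn R to W, flip to black, move to (8,5). |black|=10
Step 12: on BLACK (8,5): turn L to S, flip to white, move to (9,5). |black|=9
Step 13: on WHITE (9,5): turn R to W, flip to black, move to (9,4). |black|=10

Answer: 9 4 W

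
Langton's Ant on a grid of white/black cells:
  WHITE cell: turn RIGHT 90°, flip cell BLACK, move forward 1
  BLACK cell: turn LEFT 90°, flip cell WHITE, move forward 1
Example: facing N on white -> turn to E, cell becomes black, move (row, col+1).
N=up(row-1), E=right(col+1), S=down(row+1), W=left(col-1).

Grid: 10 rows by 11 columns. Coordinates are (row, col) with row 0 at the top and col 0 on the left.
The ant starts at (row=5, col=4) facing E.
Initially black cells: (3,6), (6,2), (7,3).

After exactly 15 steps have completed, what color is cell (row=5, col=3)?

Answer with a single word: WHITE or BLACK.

Step 1: on WHITE (5,4): turn R to S, flip to black, move to (6,4). |black|=4
Step 2: on WHITE (6,4): turn R to W, flip to black, move to (6,3). |black|=5
Step 3: on WHITE (6,3): turn R to N, flip to black, move to (5,3). |black|=6
Step 4: on WHITE (5,3): turn R to E, flip to black, move to (5,4). |black|=7
Step 5: on BLACK (5,4): turn L to N, flip to white, move to (4,4). |black|=6
Step 6: on WHITE (4,4): turn R to E, flip to black, move to (4,5). |black|=7
Step 7: on WHITE (4,5): turn R to S, flip to black, move to (5,5). |black|=8
Step 8: on WHITE (5,5): turn R to W, flip to black, move to (5,4). |black|=9
Step 9: on WHITE (5,4): turn R to N, flip to black, move to (4,4). |black|=10
Step 10: on BLACK (4,4): turn L to W, flip to white, move to (4,3). |black|=9
Step 11: on WHITE (4,3): turn R to N, flip to black, move to (3,3). |black|=10
Step 12: on WHITE (3,3): turn R to E, flip to black, move to (3,4). |black|=11
Step 13: on WHITE (3,4): turn R to S, flip to black, move to (4,4). |black|=12
Step 14: on WHITE (4,4): turn R to W, flip to black, move to (4,3). |black|=13
Step 15: on BLACK (4,3): turn L to S, flip to white, move to (5,3). |black|=12

Answer: BLACK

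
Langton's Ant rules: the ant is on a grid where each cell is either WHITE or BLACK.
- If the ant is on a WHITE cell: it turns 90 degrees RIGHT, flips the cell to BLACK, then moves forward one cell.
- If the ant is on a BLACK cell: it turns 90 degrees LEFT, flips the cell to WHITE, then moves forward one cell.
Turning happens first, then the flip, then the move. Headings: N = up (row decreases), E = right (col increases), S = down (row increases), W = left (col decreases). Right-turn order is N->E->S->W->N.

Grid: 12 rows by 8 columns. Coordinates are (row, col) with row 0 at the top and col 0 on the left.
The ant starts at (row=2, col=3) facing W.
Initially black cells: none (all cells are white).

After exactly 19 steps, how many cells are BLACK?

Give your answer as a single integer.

Answer: 7

Derivation:
Step 1: on WHITE (2,3): turn R to N, flip to black, move to (1,3). |black|=1
Step 2: on WHITE (1,3): turn R to E, flip to black, move to (1,4). |black|=2
Step 3: on WHITE (1,4): turn R to S, flip to black, move to (2,4). |black|=3
Step 4: on WHITE (2,4): turn R to W, flip to black, move to (2,3). |black|=4
Step 5: on BLACK (2,3): turn L to S, flip to white, move to (3,3). |black|=3
Step 6: on WHITE (3,3): turn R to W, flip to black, move to (3,2). |black|=4
Step 7: on WHITE (3,2): turn R to N, flip to black, move to (2,2). |black|=5
Step 8: on WHITE (2,2): turn R to E, flip to black, move to (2,3). |black|=6
Step 9: on WHITE (2,3): turn R to S, flip to black, move to (3,3). |black|=7
Step 10: on BLACK (3,3): turn L to E, flip to white, move to (3,4). |black|=6
Step 11: on WHITE (3,4): turn R to S, flip to black, move to (4,4). |black|=7
Step 12: on WHITE (4,4): turn R to W, flip to black, move to (4,3). |black|=8
Step 13: on WHITE (4,3): turn R to N, flip to black, move to (3,3). |black|=9
Step 14: on WHITE (3,3): turn R to E, flip to black, move to (3,4). |black|=10
Step 15: on BLACK (3,4): turn L to N, flip to white, move to (2,4). |black|=9
Step 16: on BLACK (2,4): turn L to W, flip to white, move to (2,3). |black|=8
Step 17: on BLACK (2,3): turn L to S, flip to white, move to (3,3). |black|=7
Step 18: on BLACK (3,3): turn L to E, flip to white, move to (3,4). |black|=6
Step 19: on WHITE (3,4): turn R to S, flip to black, move to (4,4). |black|=7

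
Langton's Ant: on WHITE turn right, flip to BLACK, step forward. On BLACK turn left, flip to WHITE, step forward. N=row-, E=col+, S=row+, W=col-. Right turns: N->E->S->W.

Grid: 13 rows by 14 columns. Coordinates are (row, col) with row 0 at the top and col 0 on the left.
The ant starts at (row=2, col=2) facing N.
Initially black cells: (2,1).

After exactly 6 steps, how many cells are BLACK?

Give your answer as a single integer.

Answer: 3

Derivation:
Step 1: on WHITE (2,2): turn R to E, flip to black, move to (2,3). |black|=2
Step 2: on WHITE (2,3): turn R to S, flip to black, move to (3,3). |black|=3
Step 3: on WHITE (3,3): turn R to W, flip to black, move to (3,2). |black|=4
Step 4: on WHITE (3,2): turn R to N, flip to black, move to (2,2). |black|=5
Step 5: on BLACK (2,2): turn L to W, flip to white, move to (2,1). |black|=4
Step 6: on BLACK (2,1): turn L to S, flip to white, move to (3,1). |black|=3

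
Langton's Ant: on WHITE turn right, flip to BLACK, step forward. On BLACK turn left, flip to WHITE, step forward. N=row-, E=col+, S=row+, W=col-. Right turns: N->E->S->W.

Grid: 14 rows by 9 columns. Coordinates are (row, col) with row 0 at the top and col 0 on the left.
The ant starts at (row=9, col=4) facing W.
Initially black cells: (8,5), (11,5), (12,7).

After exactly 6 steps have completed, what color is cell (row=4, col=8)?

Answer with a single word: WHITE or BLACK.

Step 1: on WHITE (9,4): turn R to N, flip to black, move to (8,4). |black|=4
Step 2: on WHITE (8,4): turn R to E, flip to black, move to (8,5). |black|=5
Step 3: on BLACK (8,5): turn L to N, flip to white, move to (7,5). |black|=4
Step 4: on WHITE (7,5): turn R to E, flip to black, move to (7,6). |black|=5
Step 5: on WHITE (7,6): turn R to S, flip to black, move to (8,6). |black|=6
Step 6: on WHITE (8,6): turn R to W, flip to black, move to (8,5). |black|=7

Answer: WHITE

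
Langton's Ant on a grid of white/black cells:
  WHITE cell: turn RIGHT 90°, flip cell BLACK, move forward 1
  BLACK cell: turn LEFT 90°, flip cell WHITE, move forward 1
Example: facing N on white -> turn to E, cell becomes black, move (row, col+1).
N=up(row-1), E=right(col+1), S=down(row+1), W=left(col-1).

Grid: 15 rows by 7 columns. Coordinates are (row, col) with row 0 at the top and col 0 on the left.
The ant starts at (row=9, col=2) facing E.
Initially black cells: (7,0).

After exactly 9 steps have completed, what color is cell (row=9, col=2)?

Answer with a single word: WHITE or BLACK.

Answer: BLACK

Derivation:
Step 1: on WHITE (9,2): turn R to S, flip to black, move to (10,2). |black|=2
Step 2: on WHITE (10,2): turn R to W, flip to black, move to (10,1). |black|=3
Step 3: on WHITE (10,1): turn R to N, flip to black, move to (9,1). |black|=4
Step 4: on WHITE (9,1): turn R to E, flip to black, move to (9,2). |black|=5
Step 5: on BLACK (9,2): turn L to N, flip to white, move to (8,2). |black|=4
Step 6: on WHITE (8,2): turn R to E, flip to black, move to (8,3). |black|=5
Step 7: on WHITE (8,3): turn R to S, flip to black, move to (9,3). |black|=6
Step 8: on WHITE (9,3): turn R to W, flip to black, move to (9,2). |black|=7
Step 9: on WHITE (9,2): turn R to N, flip to black, move to (8,2). |black|=8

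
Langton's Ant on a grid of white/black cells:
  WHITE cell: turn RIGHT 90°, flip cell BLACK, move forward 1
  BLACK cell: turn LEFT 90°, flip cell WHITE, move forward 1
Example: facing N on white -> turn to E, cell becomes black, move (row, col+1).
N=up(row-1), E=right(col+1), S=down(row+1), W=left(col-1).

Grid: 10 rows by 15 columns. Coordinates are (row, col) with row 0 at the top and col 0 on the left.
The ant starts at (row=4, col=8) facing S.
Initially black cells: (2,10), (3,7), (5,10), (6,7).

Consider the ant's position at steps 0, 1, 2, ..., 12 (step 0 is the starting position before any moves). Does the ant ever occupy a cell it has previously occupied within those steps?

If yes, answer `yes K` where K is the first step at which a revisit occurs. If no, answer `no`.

Step 1: on WHITE (4,8): turn R to W, flip to black, move to (4,7). |black|=5 — new cell
Step 2: on WHITE (4,7): turn R to N, flip to black, move to (3,7). |black|=6 — new cell
Step 3: on BLACK (3,7): turn L to W, flip to white, move to (3,6). |black|=5 — new cell
Step 4: on WHITE (3,6): turn R to N, flip to black, move to (2,6). |black|=6 — new cell
Step 5: on WHITE (2,6): turn R to E, flip to black, move to (2,7). |black|=7 — new cell
Step 6: on WHITE (2,7): turn R to S, flip to black, move to (3,7). |black|=8 — REVISIT

Answer: yes 6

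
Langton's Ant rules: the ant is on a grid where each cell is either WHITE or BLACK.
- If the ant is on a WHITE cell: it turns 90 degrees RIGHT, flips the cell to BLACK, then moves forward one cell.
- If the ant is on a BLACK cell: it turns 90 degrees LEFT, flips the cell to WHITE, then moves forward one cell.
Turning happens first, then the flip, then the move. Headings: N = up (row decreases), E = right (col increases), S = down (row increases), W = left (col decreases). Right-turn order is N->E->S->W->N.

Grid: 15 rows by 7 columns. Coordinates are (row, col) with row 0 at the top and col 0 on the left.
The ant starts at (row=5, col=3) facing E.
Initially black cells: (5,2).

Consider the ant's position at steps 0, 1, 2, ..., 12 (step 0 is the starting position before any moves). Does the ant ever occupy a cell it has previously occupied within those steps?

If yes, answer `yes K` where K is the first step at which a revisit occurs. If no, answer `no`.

Answer: yes 7

Derivation:
Step 1: on WHITE (5,3): turn R to S, flip to black, move to (6,3). |black|=2 — new cell
Step 2: on WHITE (6,3): turn R to W, flip to black, move to (6,2). |black|=3 — new cell
Step 3: on WHITE (6,2): turn R to N, flip to black, move to (5,2). |black|=4 — new cell
Step 4: on BLACK (5,2): turn L to W, flip to white, move to (5,1). |black|=3 — new cell
Step 5: on WHITE (5,1): turn R to N, flip to black, move to (4,1). |black|=4 — new cell
Step 6: on WHITE (4,1): turn R to E, flip to black, move to (4,2). |black|=5 — new cell
Step 7: on WHITE (4,2): turn R to S, flip to black, move to (5,2). |black|=6 — REVISIT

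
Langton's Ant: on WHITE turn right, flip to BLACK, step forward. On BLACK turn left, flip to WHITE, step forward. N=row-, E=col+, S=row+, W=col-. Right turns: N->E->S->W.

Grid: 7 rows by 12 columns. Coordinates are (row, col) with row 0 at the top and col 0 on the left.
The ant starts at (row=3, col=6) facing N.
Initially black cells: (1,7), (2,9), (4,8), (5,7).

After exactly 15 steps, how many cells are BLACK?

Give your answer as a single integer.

Answer: 13

Derivation:
Step 1: on WHITE (3,6): turn R to E, flip to black, move to (3,7). |black|=5
Step 2: on WHITE (3,7): turn R to S, flip to black, move to (4,7). |black|=6
Step 3: on WHITE (4,7): turn R to W, flip to black, move to (4,6). |black|=7
Step 4: on WHITE (4,6): turn R to N, flip to black, move to (3,6). |black|=8
Step 5: on BLACK (3,6): turn L to W, flip to white, move to (3,5). |black|=7
Step 6: on WHITE (3,5): turn R to N, flip to black, move to (2,5). |black|=8
Step 7: on WHITE (2,5): turn R to E, flip to black, move to (2,6). |black|=9
Step 8: on WHITE (2,6): turn R to S, flip to black, move to (3,6). |black|=10
Step 9: on WHITE (3,6): turn R to W, flip to black, move to (3,5). |black|=11
Step 10: on BLACK (3,5): turn L to S, flip to white, move to (4,5). |black|=10
Step 11: on WHITE (4,5): turn R to W, flip to black, move to (4,4). |black|=11
Step 12: on WHITE (4,4): turn R to N, flip to black, move to (3,4). |black|=12
Step 13: on WHITE (3,4): turn R to E, flip to black, move to (3,5). |black|=13
Step 14: on WHITE (3,5): turn R to S, flip to black, move to (4,5). |black|=14
Step 15: on BLACK (4,5): turn L to E, flip to white, move to (4,6). |black|=13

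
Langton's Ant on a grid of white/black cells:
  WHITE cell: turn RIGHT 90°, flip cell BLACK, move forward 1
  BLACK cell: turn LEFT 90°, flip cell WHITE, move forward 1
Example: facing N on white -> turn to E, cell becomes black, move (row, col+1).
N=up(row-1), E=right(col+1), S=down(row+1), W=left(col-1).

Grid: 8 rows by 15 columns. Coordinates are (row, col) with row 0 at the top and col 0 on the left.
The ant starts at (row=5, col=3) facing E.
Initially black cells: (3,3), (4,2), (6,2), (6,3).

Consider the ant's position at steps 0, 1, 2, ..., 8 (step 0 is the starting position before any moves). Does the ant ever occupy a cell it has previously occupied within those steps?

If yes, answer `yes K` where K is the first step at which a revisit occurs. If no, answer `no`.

Step 1: on WHITE (5,3): turn R to S, flip to black, move to (6,3). |black|=5 — new cell
Step 2: on BLACK (6,3): turn L to E, flip to white, move to (6,4). |black|=4 — new cell
Step 3: on WHITE (6,4): turn R to S, flip to black, move to (7,4). |black|=5 — new cell
Step 4: on WHITE (7,4): turn R to W, flip to black, move to (7,3). |black|=6 — new cell
Step 5: on WHITE (7,3): turn R to N, flip to black, move to (6,3). |black|=7 — REVISIT

Answer: yes 5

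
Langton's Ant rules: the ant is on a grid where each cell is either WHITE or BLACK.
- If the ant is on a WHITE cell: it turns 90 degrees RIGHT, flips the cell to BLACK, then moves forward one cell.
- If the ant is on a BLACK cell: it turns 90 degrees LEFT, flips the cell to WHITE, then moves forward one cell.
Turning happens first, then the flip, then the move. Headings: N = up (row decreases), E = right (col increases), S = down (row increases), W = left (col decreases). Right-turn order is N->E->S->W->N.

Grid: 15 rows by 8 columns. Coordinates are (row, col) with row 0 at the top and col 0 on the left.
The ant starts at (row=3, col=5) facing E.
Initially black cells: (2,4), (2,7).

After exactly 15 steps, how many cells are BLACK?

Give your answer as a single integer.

Answer: 5

Derivation:
Step 1: on WHITE (3,5): turn R to S, flip to black, move to (4,5). |black|=3
Step 2: on WHITE (4,5): turn R to W, flip to black, move to (4,4). |black|=4
Step 3: on WHITE (4,4): turn R to N, flip to black, move to (3,4). |black|=5
Step 4: on WHITE (3,4): turn R to E, flip to black, move to (3,5). |black|=6
Step 5: on BLACK (3,5): turn L to N, flip to white, move to (2,5). |black|=5
Step 6: on WHITE (2,5): turn R to E, flip to black, move to (2,6). |black|=6
Step 7: on WHITE (2,6): turn R to S, flip to black, move to (3,6). |black|=7
Step 8: on WHITE (3,6): turn R to W, flip to black, move to (3,5). |black|=8
Step 9: on WHITE (3,5): turn R to N, flip to black, move to (2,5). |black|=9
Step 10: on BLACK (2,5): turn L to W, flip to white, move to (2,4). |black|=8
Step 11: on BLACK (2,4): turn L to S, flip to white, move to (3,4). |black|=7
Step 12: on BLACK (3,4): turn L to E, flip to white, move to (3,5). |black|=6
Step 13: on BLACK (3,5): turn L to N, flip to white, move to (2,5). |black|=5
Step 14: on WHITE (2,5): turn R to E, flip to black, move to (2,6). |black|=6
Step 15: on BLACK (2,6): turn L to N, flip to white, move to (1,6). |black|=5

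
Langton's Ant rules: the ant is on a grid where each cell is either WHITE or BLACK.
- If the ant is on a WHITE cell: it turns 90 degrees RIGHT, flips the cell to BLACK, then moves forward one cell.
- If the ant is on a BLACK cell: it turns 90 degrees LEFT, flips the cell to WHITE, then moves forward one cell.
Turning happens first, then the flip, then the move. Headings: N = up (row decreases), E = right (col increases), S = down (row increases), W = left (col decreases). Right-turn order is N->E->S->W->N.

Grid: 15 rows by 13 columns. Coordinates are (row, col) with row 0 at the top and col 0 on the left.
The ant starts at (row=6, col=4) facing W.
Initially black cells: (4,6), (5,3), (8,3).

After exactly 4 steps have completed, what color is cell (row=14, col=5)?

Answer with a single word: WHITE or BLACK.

Answer: WHITE

Derivation:
Step 1: on WHITE (6,4): turn R to N, flip to black, move to (5,4). |black|=4
Step 2: on WHITE (5,4): turn R to E, flip to black, move to (5,5). |black|=5
Step 3: on WHITE (5,5): turn R to S, flip to black, move to (6,5). |black|=6
Step 4: on WHITE (6,5): turn R to W, flip to black, move to (6,4). |black|=7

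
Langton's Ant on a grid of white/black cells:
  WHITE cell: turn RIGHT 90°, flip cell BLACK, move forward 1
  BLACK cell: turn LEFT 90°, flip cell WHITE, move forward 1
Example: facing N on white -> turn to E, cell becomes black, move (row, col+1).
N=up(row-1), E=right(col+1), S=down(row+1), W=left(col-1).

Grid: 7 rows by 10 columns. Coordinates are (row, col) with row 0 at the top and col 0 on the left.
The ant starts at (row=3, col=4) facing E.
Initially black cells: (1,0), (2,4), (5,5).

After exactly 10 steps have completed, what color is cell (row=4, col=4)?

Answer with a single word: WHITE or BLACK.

Answer: BLACK

Derivation:
Step 1: on WHITE (3,4): turn R to S, flip to black, move to (4,4). |black|=4
Step 2: on WHITE (4,4): turn R to W, flip to black, move to (4,3). |black|=5
Step 3: on WHITE (4,3): turn R to N, flip to black, move to (3,3). |black|=6
Step 4: on WHITE (3,3): turn R to E, flip to black, move to (3,4). |black|=7
Step 5: on BLACK (3,4): turn L to N, flip to white, move to (2,4). |black|=6
Step 6: on BLACK (2,4): turn L to W, flip to white, move to (2,3). |black|=5
Step 7: on WHITE (2,3): turn R to N, flip to black, move to (1,3). |black|=6
Step 8: on WHITE (1,3): turn R to E, flip to black, move to (1,4). |black|=7
Step 9: on WHITE (1,4): turn R to S, flip to black, move to (2,4). |black|=8
Step 10: on WHITE (2,4): turn R to W, flip to black, move to (2,3). |black|=9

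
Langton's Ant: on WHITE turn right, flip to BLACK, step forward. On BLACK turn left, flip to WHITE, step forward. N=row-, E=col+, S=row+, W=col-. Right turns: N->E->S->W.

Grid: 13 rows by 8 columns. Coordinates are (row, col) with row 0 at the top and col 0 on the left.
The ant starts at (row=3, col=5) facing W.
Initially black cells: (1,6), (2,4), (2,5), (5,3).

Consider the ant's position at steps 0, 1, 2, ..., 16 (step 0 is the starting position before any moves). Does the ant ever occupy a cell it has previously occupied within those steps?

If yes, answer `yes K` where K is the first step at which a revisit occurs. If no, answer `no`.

Answer: yes 6

Derivation:
Step 1: on WHITE (3,5): turn R to N, flip to black, move to (2,5). |black|=5 — new cell
Step 2: on BLACK (2,5): turn L to W, flip to white, move to (2,4). |black|=4 — new cell
Step 3: on BLACK (2,4): turn L to S, flip to white, move to (3,4). |black|=3 — new cell
Step 4: on WHITE (3,4): turn R to W, flip to black, move to (3,3). |black|=4 — new cell
Step 5: on WHITE (3,3): turn R to N, flip to black, move to (2,3). |black|=5 — new cell
Step 6: on WHITE (2,3): turn R to E, flip to black, move to (2,4). |black|=6 — REVISIT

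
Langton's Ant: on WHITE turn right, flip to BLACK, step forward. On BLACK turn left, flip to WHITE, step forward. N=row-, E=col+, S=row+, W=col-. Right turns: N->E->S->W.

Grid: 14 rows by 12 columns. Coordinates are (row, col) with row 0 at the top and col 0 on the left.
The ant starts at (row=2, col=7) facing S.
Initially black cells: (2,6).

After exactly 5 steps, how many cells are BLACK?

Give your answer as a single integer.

Answer: 4

Derivation:
Step 1: on WHITE (2,7): turn R to W, flip to black, move to (2,6). |black|=2
Step 2: on BLACK (2,6): turn L to S, flip to white, move to (3,6). |black|=1
Step 3: on WHITE (3,6): turn R to W, flip to black, move to (3,5). |black|=2
Step 4: on WHITE (3,5): turn R to N, flip to black, move to (2,5). |black|=3
Step 5: on WHITE (2,5): turn R to E, flip to black, move to (2,6). |black|=4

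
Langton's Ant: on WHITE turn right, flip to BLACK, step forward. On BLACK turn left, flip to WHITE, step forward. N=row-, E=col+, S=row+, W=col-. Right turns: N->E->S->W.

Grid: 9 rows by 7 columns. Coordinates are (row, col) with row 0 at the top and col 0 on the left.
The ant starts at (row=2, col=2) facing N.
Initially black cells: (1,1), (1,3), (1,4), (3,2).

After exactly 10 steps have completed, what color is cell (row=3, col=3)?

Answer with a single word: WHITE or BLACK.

Answer: BLACK

Derivation:
Step 1: on WHITE (2,2): turn R to E, flip to black, move to (2,3). |black|=5
Step 2: on WHITE (2,3): turn R to S, flip to black, move to (3,3). |black|=6
Step 3: on WHITE (3,3): turn R to W, flip to black, move to (3,2). |black|=7
Step 4: on BLACK (3,2): turn L to S, flip to white, move to (4,2). |black|=6
Step 5: on WHITE (4,2): turn R to W, flip to black, move to (4,1). |black|=7
Step 6: on WHITE (4,1): turn R to N, flip to black, move to (3,1). |black|=8
Step 7: on WHITE (3,1): turn R to E, flip to black, move to (3,2). |black|=9
Step 8: on WHITE (3,2): turn R to S, flip to black, move to (4,2). |black|=10
Step 9: on BLACK (4,2): turn L to E, flip to white, move to (4,3). |black|=9
Step 10: on WHITE (4,3): turn R to S, flip to black, move to (5,3). |black|=10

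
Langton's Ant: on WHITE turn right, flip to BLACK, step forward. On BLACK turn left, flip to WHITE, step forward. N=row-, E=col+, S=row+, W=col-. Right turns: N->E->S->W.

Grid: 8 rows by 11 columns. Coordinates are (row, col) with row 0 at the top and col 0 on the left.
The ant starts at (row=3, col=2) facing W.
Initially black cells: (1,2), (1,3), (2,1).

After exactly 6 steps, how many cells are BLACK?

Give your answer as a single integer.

Step 1: on WHITE (3,2): turn R to N, flip to black, move to (2,2). |black|=4
Step 2: on WHITE (2,2): turn R to E, flip to black, move to (2,3). |black|=5
Step 3: on WHITE (2,3): turn R to S, flip to black, move to (3,3). |black|=6
Step 4: on WHITE (3,3): turn R to W, flip to black, move to (3,2). |black|=7
Step 5: on BLACK (3,2): turn L to S, flip to white, move to (4,2). |black|=6
Step 6: on WHITE (4,2): turn R to W, flip to black, move to (4,1). |black|=7

Answer: 7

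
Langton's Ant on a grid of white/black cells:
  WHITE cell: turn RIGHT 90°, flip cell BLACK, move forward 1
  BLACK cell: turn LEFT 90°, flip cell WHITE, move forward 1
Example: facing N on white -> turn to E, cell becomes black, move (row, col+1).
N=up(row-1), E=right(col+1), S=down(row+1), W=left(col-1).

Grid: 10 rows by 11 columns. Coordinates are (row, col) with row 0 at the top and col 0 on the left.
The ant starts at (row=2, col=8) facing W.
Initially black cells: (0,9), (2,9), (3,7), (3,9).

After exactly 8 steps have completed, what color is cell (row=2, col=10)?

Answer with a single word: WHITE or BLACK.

Answer: BLACK

Derivation:
Step 1: on WHITE (2,8): turn R to N, flip to black, move to (1,8). |black|=5
Step 2: on WHITE (1,8): turn R to E, flip to black, move to (1,9). |black|=6
Step 3: on WHITE (1,9): turn R to S, flip to black, move to (2,9). |black|=7
Step 4: on BLACK (2,9): turn L to E, flip to white, move to (2,10). |black|=6
Step 5: on WHITE (2,10): turn R to S, flip to black, move to (3,10). |black|=7
Step 6: on WHITE (3,10): turn R to W, flip to black, move to (3,9). |black|=8
Step 7: on BLACK (3,9): turn L to S, flip to white, move to (4,9). |black|=7
Step 8: on WHITE (4,9): turn R to W, flip to black, move to (4,8). |black|=8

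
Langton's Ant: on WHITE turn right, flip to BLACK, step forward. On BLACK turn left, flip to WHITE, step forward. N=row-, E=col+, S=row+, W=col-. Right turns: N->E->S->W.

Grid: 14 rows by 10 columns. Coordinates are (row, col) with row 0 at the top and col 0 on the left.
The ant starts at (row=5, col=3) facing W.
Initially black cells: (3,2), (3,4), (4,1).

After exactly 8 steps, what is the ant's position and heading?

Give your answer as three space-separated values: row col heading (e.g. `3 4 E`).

Answer: 5 3 E

Derivation:
Step 1: on WHITE (5,3): turn R to N, flip to black, move to (4,3). |black|=4
Step 2: on WHITE (4,3): turn R to E, flip to black, move to (4,4). |black|=5
Step 3: on WHITE (4,4): turn R to S, flip to black, move to (5,4). |black|=6
Step 4: on WHITE (5,4): turn R to W, flip to black, move to (5,3). |black|=7
Step 5: on BLACK (5,3): turn L to S, flip to white, move to (6,3). |black|=6
Step 6: on WHITE (6,3): turn R to W, flip to black, move to (6,2). |black|=7
Step 7: on WHITE (6,2): turn R to N, flip to black, move to (5,2). |black|=8
Step 8: on WHITE (5,2): turn R to E, flip to black, move to (5,3). |black|=9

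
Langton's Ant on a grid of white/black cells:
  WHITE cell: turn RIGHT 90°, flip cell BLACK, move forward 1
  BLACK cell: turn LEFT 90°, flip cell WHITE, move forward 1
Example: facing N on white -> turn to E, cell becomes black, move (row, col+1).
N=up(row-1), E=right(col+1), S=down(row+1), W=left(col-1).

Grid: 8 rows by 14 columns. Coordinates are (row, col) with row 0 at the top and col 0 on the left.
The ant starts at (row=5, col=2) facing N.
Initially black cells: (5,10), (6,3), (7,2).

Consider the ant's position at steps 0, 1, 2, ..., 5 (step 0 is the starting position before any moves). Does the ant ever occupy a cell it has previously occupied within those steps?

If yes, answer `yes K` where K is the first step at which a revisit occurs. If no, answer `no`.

Step 1: on WHITE (5,2): turn R to E, flip to black, move to (5,3). |black|=4 — new cell
Step 2: on WHITE (5,3): turn R to S, flip to black, move to (6,3). |black|=5 — new cell
Step 3: on BLACK (6,3): turn L to E, flip to white, move to (6,4). |black|=4 — new cell
Step 4: on WHITE (6,4): turn R to S, flip to black, move to (7,4). |black|=5 — new cell
Step 5: on WHITE (7,4): turn R to W, flip to black, move to (7,3). |black|=6 — new cell
No revisit within 5 steps.

Answer: no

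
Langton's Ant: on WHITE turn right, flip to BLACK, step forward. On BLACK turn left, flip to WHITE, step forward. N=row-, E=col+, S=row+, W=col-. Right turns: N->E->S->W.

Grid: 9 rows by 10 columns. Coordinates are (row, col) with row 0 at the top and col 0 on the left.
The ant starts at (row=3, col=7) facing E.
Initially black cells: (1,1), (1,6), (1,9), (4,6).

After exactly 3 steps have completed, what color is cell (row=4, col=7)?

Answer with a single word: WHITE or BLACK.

Answer: BLACK

Derivation:
Step 1: on WHITE (3,7): turn R to S, flip to black, move to (4,7). |black|=5
Step 2: on WHITE (4,7): turn R to W, flip to black, move to (4,6). |black|=6
Step 3: on BLACK (4,6): turn L to S, flip to white, move to (5,6). |black|=5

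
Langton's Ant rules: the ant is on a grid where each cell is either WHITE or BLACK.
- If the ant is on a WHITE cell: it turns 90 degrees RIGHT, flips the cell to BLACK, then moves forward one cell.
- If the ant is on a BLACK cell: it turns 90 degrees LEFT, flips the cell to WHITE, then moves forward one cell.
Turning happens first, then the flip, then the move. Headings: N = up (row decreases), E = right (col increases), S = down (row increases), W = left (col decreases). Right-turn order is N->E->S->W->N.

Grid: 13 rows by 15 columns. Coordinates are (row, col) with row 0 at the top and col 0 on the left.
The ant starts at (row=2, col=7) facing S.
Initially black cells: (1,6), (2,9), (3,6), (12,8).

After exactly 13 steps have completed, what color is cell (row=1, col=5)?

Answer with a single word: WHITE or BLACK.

Step 1: on WHITE (2,7): turn R to W, flip to black, move to (2,6). |black|=5
Step 2: on WHITE (2,6): turn R to N, flip to black, move to (1,6). |black|=6
Step 3: on BLACK (1,6): turn L to W, flip to white, move to (1,5). |black|=5
Step 4: on WHITE (1,5): turn R to N, flip to black, move to (0,5). |black|=6
Step 5: on WHITE (0,5): turn R to E, flip to black, move to (0,6). |black|=7
Step 6: on WHITE (0,6): turn R to S, flip to black, move to (1,6). |black|=8
Step 7: on WHITE (1,6): turn R to W, flip to black, move to (1,5). |black|=9
Step 8: on BLACK (1,5): turn L to S, flip to white, move to (2,5). |black|=8
Step 9: on WHITE (2,5): turn R to W, flip to black, move to (2,4). |black|=9
Step 10: on WHITE (2,4): turn R to N, flip to black, move to (1,4). |black|=10
Step 11: on WHITE (1,4): turn R to E, flip to black, move to (1,5). |black|=11
Step 12: on WHITE (1,5): turn R to S, flip to black, move to (2,5). |black|=12
Step 13: on BLACK (2,5): turn L to E, flip to white, move to (2,6). |black|=11

Answer: BLACK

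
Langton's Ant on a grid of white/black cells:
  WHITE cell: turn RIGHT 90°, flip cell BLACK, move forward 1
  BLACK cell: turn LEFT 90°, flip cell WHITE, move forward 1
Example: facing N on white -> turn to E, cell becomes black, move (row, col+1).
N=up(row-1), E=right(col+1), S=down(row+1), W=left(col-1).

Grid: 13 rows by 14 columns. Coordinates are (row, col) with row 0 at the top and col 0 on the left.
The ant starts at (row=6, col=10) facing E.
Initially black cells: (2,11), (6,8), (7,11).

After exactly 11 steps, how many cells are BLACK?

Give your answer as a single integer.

Step 1: on WHITE (6,10): turn R to S, flip to black, move to (7,10). |black|=4
Step 2: on WHITE (7,10): turn R to W, flip to black, move to (7,9). |black|=5
Step 3: on WHITE (7,9): turn R to N, flip to black, move to (6,9). |black|=6
Step 4: on WHITE (6,9): turn R to E, flip to black, move to (6,10). |black|=7
Step 5: on BLACK (6,10): turn L to N, flip to white, move to (5,10). |black|=6
Step 6: on WHITE (5,10): turn R to E, flip to black, move to (5,11). |black|=7
Step 7: on WHITE (5,11): turn R to S, flip to black, move to (6,11). |black|=8
Step 8: on WHITE (6,11): turn R to W, flip to black, move to (6,10). |black|=9
Step 9: on WHITE (6,10): turn R to N, flip to black, move to (5,10). |black|=10
Step 10: on BLACK (5,10): turn L to W, flip to white, move to (5,9). |black|=9
Step 11: on WHITE (5,9): turn R to N, flip to black, move to (4,9). |black|=10

Answer: 10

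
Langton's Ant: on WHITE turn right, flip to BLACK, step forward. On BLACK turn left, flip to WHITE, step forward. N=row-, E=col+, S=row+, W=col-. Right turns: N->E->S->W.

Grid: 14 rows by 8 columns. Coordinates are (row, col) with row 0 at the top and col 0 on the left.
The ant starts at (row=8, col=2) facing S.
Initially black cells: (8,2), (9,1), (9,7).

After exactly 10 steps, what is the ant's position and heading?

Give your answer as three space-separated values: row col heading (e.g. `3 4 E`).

Answer: 7 3 N

Derivation:
Step 1: on BLACK (8,2): turn L to E, flip to white, move to (8,3). |black|=2
Step 2: on WHITE (8,3): turn R to S, flip to black, move to (9,3). |black|=3
Step 3: on WHITE (9,3): turn R to W, flip to black, move to (9,2). |black|=4
Step 4: on WHITE (9,2): turn R to N, flip to black, move to (8,2). |black|=5
Step 5: on WHITE (8,2): turn R to E, flip to black, move to (8,3). |black|=6
Step 6: on BLACK (8,3): turn L to N, flip to white, move to (7,3). |black|=5
Step 7: on WHITE (7,3): turn R to E, flip to black, move to (7,4). |black|=6
Step 8: on WHITE (7,4): turn R to S, flip to black, move to (8,4). |black|=7
Step 9: on WHITE (8,4): turn R to W, flip to black, move to (8,3). |black|=8
Step 10: on WHITE (8,3): turn R to N, flip to black, move to (7,3). |black|=9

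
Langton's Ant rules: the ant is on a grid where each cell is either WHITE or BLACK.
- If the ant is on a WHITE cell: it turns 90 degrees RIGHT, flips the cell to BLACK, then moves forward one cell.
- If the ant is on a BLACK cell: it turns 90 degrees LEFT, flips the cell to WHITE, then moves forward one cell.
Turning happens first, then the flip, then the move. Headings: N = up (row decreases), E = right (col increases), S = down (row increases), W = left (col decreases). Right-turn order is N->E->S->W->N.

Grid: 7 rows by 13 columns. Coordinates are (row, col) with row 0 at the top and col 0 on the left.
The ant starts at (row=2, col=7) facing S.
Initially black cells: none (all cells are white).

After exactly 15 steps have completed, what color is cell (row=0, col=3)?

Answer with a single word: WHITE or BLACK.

Step 1: on WHITE (2,7): turn R to W, flip to black, move to (2,6). |black|=1
Step 2: on WHITE (2,6): turn R to N, flip to black, move to (1,6). |black|=2
Step 3: on WHITE (1,6): turn R to E, flip to black, move to (1,7). |black|=3
Step 4: on WHITE (1,7): turn R to S, flip to black, move to (2,7). |black|=4
Step 5: on BLACK (2,7): turn L to E, flip to white, move to (2,8). |black|=3
Step 6: on WHITE (2,8): turn R to S, flip to black, move to (3,8). |black|=4
Step 7: on WHITE (3,8): turn R to W, flip to black, move to (3,7). |black|=5
Step 8: on WHITE (3,7): turn R to N, flip to black, move to (2,7). |black|=6
Step 9: on WHITE (2,7): turn R to E, flip to black, move to (2,8). |black|=7
Step 10: on BLACK (2,8): turn L to N, flip to white, move to (1,8). |black|=6
Step 11: on WHITE (1,8): turn R to E, flip to black, move to (1,9). |black|=7
Step 12: on WHITE (1,9): turn R to S, flip to black, move to (2,9). |black|=8
Step 13: on WHITE (2,9): turn R to W, flip to black, move to (2,8). |black|=9
Step 14: on WHITE (2,8): turn R to N, flip to black, move to (1,8). |black|=10
Step 15: on BLACK (1,8): turn L to W, flip to white, move to (1,7). |black|=9

Answer: WHITE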